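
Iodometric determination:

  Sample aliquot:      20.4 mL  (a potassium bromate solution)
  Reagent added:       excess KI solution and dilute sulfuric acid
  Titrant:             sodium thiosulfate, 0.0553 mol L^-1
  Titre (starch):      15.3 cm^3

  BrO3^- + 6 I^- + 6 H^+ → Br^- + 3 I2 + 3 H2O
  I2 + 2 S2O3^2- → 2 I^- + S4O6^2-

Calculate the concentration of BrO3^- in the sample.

0.00691 mol/L

n(S2O3^2-) = 0.0153 × 0.0553 = 8.46 × 10^-4 mol
n(I2) = n(S2O3^2-)/2 = 4.23 × 10^-4 mol
From the 1:3 ratio, n(BrO3^-) in the aliquot = 1/3 × 4.23 × 10^-4 = 1.41 × 10^-4 mol
[BrO3^-] = 1.41 × 10^-4 / 0.0204 = 0.00691 mol/L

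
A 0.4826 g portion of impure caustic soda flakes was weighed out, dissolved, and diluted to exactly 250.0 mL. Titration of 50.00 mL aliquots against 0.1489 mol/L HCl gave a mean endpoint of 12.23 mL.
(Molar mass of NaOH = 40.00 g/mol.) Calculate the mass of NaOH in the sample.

0.3642 g

NaOH + HCl → NaCl + H2O
n(HCl) per titration = 0.01223 × 0.1489 = 1.821 × 10^-3 mol
n(NaOH) in each aliquot = 1.821 × 10^-3 mol (1:1 ratio)
n(NaOH) in the whole flask = 1.821 × 10^-3 × 250.0/50.00 = 9.105 × 10^-3 mol
mass of NaOH = 9.105 × 10^-3 × 40.00 = 0.3642 g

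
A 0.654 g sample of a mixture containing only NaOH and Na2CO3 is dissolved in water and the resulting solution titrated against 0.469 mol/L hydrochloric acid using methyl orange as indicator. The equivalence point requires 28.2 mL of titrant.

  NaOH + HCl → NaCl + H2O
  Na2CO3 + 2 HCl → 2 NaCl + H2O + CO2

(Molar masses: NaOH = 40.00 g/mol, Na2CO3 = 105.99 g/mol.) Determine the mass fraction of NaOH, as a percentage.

22.1 %

n(HCl) = 0.0282 × 0.469 = 0.0132 mol
Let x = n(NaOH), y = n(Na2CO3).
Titrant: 1x + 2y = 0.0132;  mass: 40.00x + 105.99y = 0.654
Solving, x = 3.61 × 10^-3 mol, y = 4.81 × 10^-3 mol
mass of NaOH = 3.61 × 10^-3 × 40.00 = 0.144 g
% NaOH = 0.144 / 0.654 × 100 = 22.1 %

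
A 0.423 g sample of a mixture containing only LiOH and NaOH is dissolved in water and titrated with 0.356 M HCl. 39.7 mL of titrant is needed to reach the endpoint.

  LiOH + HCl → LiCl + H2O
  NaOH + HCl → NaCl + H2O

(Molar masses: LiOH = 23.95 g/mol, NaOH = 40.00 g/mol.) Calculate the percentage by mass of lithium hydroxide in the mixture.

50.2 %

n(HCl) = 0.0397 × 0.356 = 0.0141 mol
Let x = n(LiOH), y = n(NaOH).
Titrant: 1x + 1y = 0.0141;  mass: 23.95x + 40.00y = 0.423
Solving, x = 8.87 × 10^-3 mol, y = 5.27 × 10^-3 mol
mass of LiOH = 8.87 × 10^-3 × 23.95 = 0.212 g
% LiOH = 0.212 / 0.423 × 100 = 50.2 %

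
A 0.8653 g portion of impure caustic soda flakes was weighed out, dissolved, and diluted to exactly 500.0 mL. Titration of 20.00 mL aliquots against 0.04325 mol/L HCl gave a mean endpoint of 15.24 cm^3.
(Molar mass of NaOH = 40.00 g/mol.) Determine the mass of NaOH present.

0.6591 g

NaOH + HCl → NaCl + H2O
n(HCl) per titration = 0.01524 × 0.04325 = 6.591 × 10^-4 mol
n(NaOH) in each aliquot = 6.591 × 10^-4 mol (1:1 ratio)
n(NaOH) in the whole flask = 6.591 × 10^-4 × 500.0/20.00 = 0.01648 mol
mass of NaOH = 0.01648 × 40.00 = 0.6591 g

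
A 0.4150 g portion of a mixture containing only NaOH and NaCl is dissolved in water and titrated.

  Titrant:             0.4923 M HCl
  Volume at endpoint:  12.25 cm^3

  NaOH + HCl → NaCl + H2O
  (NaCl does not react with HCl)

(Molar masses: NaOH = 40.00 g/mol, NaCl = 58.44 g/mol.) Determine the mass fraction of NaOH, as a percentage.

58.13 %

n(HCl) = 0.01225 × 0.4923 = 6.031 × 10^-3 mol
Let x = n(NaOH), y = n(NaCl).
Titrant: 1x = 6.031 × 10^-3;  mass: 40.00x + 58.44y = 0.4150
Solving, x = 6.031 × 10^-3 mol, y = 2.974 × 10^-3 mol
mass of NaOH = 6.031 × 10^-3 × 40.00 = 0.2412 g
% NaOH = 0.2412 / 0.4150 × 100 = 58.13 %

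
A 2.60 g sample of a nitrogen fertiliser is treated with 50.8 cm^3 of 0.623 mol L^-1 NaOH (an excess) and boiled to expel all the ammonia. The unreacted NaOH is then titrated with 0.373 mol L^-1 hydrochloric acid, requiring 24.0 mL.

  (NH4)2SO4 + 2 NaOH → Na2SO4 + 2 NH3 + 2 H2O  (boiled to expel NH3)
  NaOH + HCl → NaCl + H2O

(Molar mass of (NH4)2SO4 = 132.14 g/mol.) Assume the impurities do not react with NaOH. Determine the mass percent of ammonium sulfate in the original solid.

57.7 %

n(NaOH) added = 0.0508 × 0.623 = 0.0316 mol
n(HCl) used in back-titration = 0.0240 × 0.373 = 8.95 × 10^-3 mol
n(NaOH) left over = 8.95 × 10^-3 mol (1:1 ratio)
n(NaOH) consumed by analyte = 0.0316 − 8.95 × 10^-3 = 0.0227 mol
From the 1:2 ratio, n((NH4)2SO4) = 1/2 × 0.0227 = 0.0113 mol
mass of (NH4)2SO4 = 0.0113 × 132.14 = 1.50 g
% (NH4)2SO4 = 1.50 / 2.60 × 100 = 57.7 %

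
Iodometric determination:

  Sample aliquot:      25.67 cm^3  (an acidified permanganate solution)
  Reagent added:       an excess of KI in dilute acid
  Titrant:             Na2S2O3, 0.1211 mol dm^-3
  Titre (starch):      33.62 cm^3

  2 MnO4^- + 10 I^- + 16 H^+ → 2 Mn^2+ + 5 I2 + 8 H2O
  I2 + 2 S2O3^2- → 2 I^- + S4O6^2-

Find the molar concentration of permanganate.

0.03172 mol/L

n(S2O3^2-) = 0.03362 × 0.1211 = 4.071 × 10^-3 mol
n(I2) = n(S2O3^2-)/2 = 2.036 × 10^-3 mol
From the 2:5 ratio, n(MnO4^-) in the aliquot = 2/5 × 2.036 × 10^-3 = 8.143 × 10^-4 mol
[MnO4^-] = 8.143 × 10^-4 / 0.02567 = 0.03172 mol/L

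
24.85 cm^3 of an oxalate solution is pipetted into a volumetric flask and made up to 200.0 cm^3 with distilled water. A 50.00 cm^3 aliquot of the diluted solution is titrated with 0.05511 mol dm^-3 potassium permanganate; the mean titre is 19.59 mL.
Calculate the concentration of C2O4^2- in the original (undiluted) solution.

2 MnO4^- + 5 C2O4^2- + 16 H^+ → 2 Mn^2+ + 10 CO2 + 8 H2O
n(KMnO4) = 0.01959 × 0.05511 = 1.080 × 10^-3 mol
From the 5:2 ratio, n(C2O4^2-) in the aliquot = 5/2 × 1.080 × 10^-3 = 2.699 × 10^-3 mol
[C2O4^2-]_dilute = 2.699 × 10^-3 / 0.05000 = 0.05398 mol/L
Dilution factor = 200.0 / 24.85 = 8.048
[C2O4^2-]_stock = 0.05398 × 8.048 = 0.4344 mol/L

0.4344 mol/L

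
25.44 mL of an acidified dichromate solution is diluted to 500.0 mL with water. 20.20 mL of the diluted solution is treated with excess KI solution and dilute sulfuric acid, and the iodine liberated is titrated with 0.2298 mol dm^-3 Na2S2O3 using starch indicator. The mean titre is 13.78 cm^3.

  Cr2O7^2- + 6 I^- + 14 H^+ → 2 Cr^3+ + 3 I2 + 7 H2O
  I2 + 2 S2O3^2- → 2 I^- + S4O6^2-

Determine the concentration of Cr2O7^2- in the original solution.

0.5135 mol/L

n(S2O3^2-) = 0.01378 × 0.2298 = 3.167 × 10^-3 mol
n(I2) = n(S2O3^2-)/2 = 1.583 × 10^-3 mol
From the 1:3 ratio, n(Cr2O7^2-) in the aliquot = 1/3 × 1.583 × 10^-3 = 5.278 × 10^-4 mol
[Cr2O7^2-]_dilute = 5.278 × 10^-4 / 0.02020 = 0.02613 mol/L
[Cr2O7^2-]_original = 0.02613 × 500.0/25.44 = 0.5135 mol/L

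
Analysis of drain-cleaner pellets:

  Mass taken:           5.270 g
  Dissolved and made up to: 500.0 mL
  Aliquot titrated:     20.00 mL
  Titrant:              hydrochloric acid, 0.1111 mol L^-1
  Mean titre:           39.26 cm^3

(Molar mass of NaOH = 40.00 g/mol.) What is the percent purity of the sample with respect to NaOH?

NaOH + HCl → NaCl + H2O
n(HCl) per titration = 0.03926 × 0.1111 = 4.362 × 10^-3 mol
n(NaOH) in each aliquot = 4.362 × 10^-3 mol (1:1 ratio)
n(NaOH) in the whole flask = 4.362 × 10^-3 × 500.0/20.00 = 0.1090 mol
mass of NaOH = 0.1090 × 40.00 = 4.362 g
% NaOH = 4.362 / 5.270 × 100 = 82.77 %

82.77 %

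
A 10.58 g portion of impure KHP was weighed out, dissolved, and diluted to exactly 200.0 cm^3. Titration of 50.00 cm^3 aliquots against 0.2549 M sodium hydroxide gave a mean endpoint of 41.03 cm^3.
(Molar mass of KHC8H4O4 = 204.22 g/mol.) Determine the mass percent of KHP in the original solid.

KHC8H4O4 + NaOH → KNaC8H4O4 + H2O
n(NaOH) per titration = 0.04103 × 0.2549 = 0.01046 mol
n(KHC8H4O4) in each aliquot = 0.01046 mol (1:1 ratio)
n(KHC8H4O4) in the whole flask = 0.01046 × 200.0/50.00 = 0.04183 mol
mass of KHC8H4O4 = 0.04183 × 204.22 = 8.543 g
% KHC8H4O4 = 8.543 / 10.58 × 100 = 80.75 %

80.75 %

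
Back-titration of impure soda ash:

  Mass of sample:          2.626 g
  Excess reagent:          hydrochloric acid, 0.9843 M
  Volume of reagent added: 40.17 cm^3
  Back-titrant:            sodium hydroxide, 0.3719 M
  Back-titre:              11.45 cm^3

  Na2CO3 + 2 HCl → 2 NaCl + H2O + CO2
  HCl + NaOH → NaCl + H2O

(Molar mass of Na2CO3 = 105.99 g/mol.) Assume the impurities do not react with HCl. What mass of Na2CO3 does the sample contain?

n(HCl) added = 0.04017 × 0.9843 = 0.03954 mol
n(NaOH) used in back-titration = 0.01145 × 0.3719 = 4.258 × 10^-3 mol
n(HCl) left over = 4.258 × 10^-3 mol (1:1 ratio)
n(HCl) consumed by analyte = 0.03954 − 4.258 × 10^-3 = 0.03528 mol
From the 1:2 ratio, n(Na2CO3) = 1/2 × 0.03528 = 0.01764 mol
mass of Na2CO3 = 0.01764 × 105.99 = 1.870 g

1.870 g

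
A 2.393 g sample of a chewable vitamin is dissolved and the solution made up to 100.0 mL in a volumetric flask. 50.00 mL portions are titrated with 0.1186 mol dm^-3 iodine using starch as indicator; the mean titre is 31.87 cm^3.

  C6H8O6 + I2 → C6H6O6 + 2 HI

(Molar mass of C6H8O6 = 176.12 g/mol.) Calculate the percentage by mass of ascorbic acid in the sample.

55.64 %

n(I2) per titration = 0.03187 × 0.1186 = 3.780 × 10^-3 mol
n(C6H8O6) in each aliquot = 3.780 × 10^-3 mol (1:1 ratio)
n(C6H8O6) in the whole flask = 3.780 × 10^-3 × 100.0/50.00 = 7.560 × 10^-3 mol
mass of C6H8O6 = 7.560 × 10^-3 × 176.12 = 1.331 g
% C6H8O6 = 1.331 / 2.393 × 100 = 55.64 %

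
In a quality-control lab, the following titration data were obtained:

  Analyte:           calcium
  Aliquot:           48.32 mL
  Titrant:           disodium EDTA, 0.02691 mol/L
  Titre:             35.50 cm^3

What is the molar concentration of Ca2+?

Ca^2+ + EDTA^4- → [Ca(EDTA)]^2-
n(EDTA) = 0.03550 L × 0.02691 mol/L = 9.553 × 10^-4 mol
n(Ca2+) = 9.553 × 10^-4 mol (1:1 mole ratio)
[Ca2+] = 9.553 × 10^-4 mol / 0.04832 L = 0.01977 mol/L

0.01977 mol/L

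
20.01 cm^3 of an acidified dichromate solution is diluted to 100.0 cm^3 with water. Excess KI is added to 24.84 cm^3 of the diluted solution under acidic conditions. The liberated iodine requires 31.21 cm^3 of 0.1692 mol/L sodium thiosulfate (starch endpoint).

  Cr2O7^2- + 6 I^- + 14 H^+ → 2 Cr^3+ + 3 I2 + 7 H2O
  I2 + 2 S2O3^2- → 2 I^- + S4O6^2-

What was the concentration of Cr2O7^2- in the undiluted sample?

n(S2O3^2-) = 0.03121 × 0.1692 = 5.281 × 10^-3 mol
n(I2) = n(S2O3^2-)/2 = 2.640 × 10^-3 mol
From the 1:3 ratio, n(Cr2O7^2-) in the aliquot = 1/3 × 2.640 × 10^-3 = 8.801 × 10^-4 mol
[Cr2O7^2-]_dilute = 8.801 × 10^-4 / 0.02484 = 0.03543 mol/L
[Cr2O7^2-]_original = 0.03543 × 100.0/20.01 = 0.1771 mol/L

0.1771 mol/L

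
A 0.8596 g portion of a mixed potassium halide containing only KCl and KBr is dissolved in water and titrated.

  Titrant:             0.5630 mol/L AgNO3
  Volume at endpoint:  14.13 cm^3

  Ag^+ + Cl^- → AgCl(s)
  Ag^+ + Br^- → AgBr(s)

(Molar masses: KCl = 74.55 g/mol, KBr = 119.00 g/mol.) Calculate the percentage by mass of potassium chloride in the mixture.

n(AgNO3) = 0.01413 × 0.5630 = 7.955 × 10^-3 mol
Let x = n(KCl), y = n(KBr).
Titrant: 1x + 1y = 7.955 × 10^-3;  mass: 74.55x + 119.00y = 0.8596
Solving, x = 1.959 × 10^-3 mol, y = 5.996 × 10^-3 mol
mass of KCl = 1.959 × 10^-3 × 74.55 = 0.1460 g
% KCl = 0.1460 / 0.8596 × 100 = 16.99 %

16.99 %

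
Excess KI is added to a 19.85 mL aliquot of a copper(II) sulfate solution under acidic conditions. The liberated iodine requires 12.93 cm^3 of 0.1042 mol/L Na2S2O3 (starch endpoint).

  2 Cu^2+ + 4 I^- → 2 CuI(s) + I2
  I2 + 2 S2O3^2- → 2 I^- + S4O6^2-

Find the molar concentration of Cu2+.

n(S2O3^2-) = 0.01293 × 0.1042 = 1.347 × 10^-3 mol
n(I2) = n(S2O3^2-)/2 = 6.737 × 10^-4 mol
From the 2:1 ratio, n(Cu2+) in the aliquot = 2/1 × 6.737 × 10^-4 = 1.347 × 10^-3 mol
[Cu2+] = 1.347 × 10^-3 / 0.01985 = 0.06787 mol/L

0.06787 mol/L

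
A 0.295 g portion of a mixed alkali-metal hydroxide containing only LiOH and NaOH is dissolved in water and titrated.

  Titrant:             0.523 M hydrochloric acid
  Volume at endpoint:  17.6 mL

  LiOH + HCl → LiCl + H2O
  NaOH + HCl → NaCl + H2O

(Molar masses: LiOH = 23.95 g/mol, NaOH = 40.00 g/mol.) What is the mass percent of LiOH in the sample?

n(HCl) = 0.0176 × 0.523 = 9.20 × 10^-3 mol
Let x = n(LiOH), y = n(NaOH).
Titrant: 1x + 1y = 9.20 × 10^-3;  mass: 23.95x + 40.00y = 0.295
Solving, x = 4.56 × 10^-3 mol, y = 4.64 × 10^-3 mol
mass of LiOH = 4.56 × 10^-3 × 23.95 = 0.109 g
% LiOH = 0.109 / 0.295 × 100 = 37.0 %

37.0 %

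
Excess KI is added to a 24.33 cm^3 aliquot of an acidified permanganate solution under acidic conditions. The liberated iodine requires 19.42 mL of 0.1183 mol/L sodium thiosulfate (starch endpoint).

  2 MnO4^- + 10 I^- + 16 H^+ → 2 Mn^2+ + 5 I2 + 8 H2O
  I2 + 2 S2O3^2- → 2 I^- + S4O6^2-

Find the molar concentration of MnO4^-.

0.01889 mol/L

n(S2O3^2-) = 0.01942 × 0.1183 = 2.297 × 10^-3 mol
n(I2) = n(S2O3^2-)/2 = 1.149 × 10^-3 mol
From the 2:5 ratio, n(MnO4^-) in the aliquot = 2/5 × 1.149 × 10^-3 = 4.595 × 10^-4 mol
[MnO4^-] = 4.595 × 10^-4 / 0.02433 = 0.01889 mol/L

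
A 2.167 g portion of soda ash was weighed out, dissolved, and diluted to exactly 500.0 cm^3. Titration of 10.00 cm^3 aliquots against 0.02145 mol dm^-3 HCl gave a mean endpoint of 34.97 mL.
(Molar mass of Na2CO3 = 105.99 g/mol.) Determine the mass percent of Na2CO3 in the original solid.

91.72 %

Na2CO3 + 2 HCl → 2 NaCl + H2O + CO2
n(HCl) per titration = 0.03497 × 0.02145 = 7.501 × 10^-4 mol
From the 1:2 ratio, n(Na2CO3) in each aliquot = 1/2 × 7.501 × 10^-4 = 3.751 × 10^-4 mol
n(Na2CO3) in the whole flask = 3.751 × 10^-4 × 500.0/10.00 = 0.01875 mol
mass of Na2CO3 = 0.01875 × 105.99 = 1.988 g
% Na2CO3 = 1.988 / 2.167 × 100 = 91.72 %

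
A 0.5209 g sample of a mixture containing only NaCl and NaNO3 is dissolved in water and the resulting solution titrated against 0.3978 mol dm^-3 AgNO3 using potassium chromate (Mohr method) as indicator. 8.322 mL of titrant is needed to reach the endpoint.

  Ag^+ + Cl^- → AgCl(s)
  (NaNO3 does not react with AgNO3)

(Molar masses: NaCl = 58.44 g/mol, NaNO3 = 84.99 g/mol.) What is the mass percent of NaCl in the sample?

37.14 %

n(AgNO3) = 0.008322 × 0.3978 = 3.310 × 10^-3 mol
Let x = n(NaCl), y = n(NaNO3).
Titrant: 1x = 3.310 × 10^-3;  mass: 58.44x + 84.99y = 0.5209
Solving, x = 3.310 × 10^-3 mol, y = 3.853 × 10^-3 mol
mass of NaCl = 3.310 × 10^-3 × 58.44 = 0.1935 g
% NaCl = 0.1935 / 0.5209 × 100 = 37.14 %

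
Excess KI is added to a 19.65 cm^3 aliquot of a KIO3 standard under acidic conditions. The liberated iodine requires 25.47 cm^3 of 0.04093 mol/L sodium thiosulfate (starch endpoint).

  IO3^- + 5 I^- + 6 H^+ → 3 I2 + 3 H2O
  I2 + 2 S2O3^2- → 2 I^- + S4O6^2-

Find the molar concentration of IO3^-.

n(S2O3^2-) = 0.02547 × 0.04093 = 1.042 × 10^-3 mol
n(I2) = n(S2O3^2-)/2 = 5.212 × 10^-4 mol
From the 1:3 ratio, n(IO3^-) in the aliquot = 1/3 × 5.212 × 10^-4 = 1.737 × 10^-4 mol
[IO3^-] = 1.737 × 10^-4 / 0.01965 = 0.008842 mol/L

0.008842 mol/L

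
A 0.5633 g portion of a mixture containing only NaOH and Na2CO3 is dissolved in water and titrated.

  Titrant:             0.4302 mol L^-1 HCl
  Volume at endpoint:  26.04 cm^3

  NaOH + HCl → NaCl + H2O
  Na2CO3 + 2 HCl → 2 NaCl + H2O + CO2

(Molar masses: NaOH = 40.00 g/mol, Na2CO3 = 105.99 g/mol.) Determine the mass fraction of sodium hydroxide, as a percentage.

16.60 %

n(HCl) = 0.02604 × 0.4302 = 0.01120 mol
Let x = n(NaOH), y = n(Na2CO3).
Titrant: 1x + 2y = 0.01120;  mass: 40.00x + 105.99y = 0.5633
Solving, x = 2.337 × 10^-3 mol, y = 4.433 × 10^-3 mol
mass of NaOH = 2.337 × 10^-3 × 40.00 = 0.09349 g
% NaOH = 0.09349 / 0.5633 × 100 = 16.60 %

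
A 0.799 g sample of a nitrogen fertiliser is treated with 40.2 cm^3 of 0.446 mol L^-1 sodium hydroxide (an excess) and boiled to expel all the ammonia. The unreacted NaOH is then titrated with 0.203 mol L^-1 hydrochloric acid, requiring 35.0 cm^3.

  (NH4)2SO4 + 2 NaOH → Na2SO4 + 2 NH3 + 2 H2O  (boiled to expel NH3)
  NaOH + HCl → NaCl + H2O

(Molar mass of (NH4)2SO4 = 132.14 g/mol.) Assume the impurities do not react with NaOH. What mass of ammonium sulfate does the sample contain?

n(NaOH) added = 0.0402 × 0.446 = 0.0179 mol
n(HCl) used in back-titration = 0.0350 × 0.203 = 7.11 × 10^-3 mol
n(NaOH) left over = 7.11 × 10^-3 mol (1:1 ratio)
n(NaOH) consumed by analyte = 0.0179 − 7.11 × 10^-3 = 0.0108 mol
From the 1:2 ratio, n((NH4)2SO4) = 1/2 × 0.0108 = 5.41 × 10^-3 mol
mass of (NH4)2SO4 = 5.41 × 10^-3 × 132.14 = 0.715 g

0.715 g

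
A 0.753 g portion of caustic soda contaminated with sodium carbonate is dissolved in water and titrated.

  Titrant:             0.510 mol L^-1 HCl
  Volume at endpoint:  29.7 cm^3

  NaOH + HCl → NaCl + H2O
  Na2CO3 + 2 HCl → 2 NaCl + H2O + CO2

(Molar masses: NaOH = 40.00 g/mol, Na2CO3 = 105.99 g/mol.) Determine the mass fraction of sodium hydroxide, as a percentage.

n(HCl) = 0.0297 × 0.510 = 0.0151 mol
Let x = n(NaOH), y = n(Na2CO3).
Titrant: 1x + 2y = 0.0151;  mass: 40.00x + 105.99y = 0.753
Solving, x = 3.83 × 10^-3 mol, y = 5.66 × 10^-3 mol
mass of NaOH = 3.83 × 10^-3 × 40.00 = 0.153 g
% NaOH = 0.153 / 0.753 × 100 = 20.3 %

20.3 %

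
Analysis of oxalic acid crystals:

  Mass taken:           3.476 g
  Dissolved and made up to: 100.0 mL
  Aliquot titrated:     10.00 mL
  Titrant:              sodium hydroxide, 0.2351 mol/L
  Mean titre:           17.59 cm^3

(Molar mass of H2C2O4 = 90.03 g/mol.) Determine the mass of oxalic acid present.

H2C2O4 + 2 NaOH → Na2C2O4 + 2 H2O
n(NaOH) per titration = 0.01759 × 0.2351 = 4.135 × 10^-3 mol
From the 1:2 ratio, n(H2C2O4) in each aliquot = 1/2 × 4.135 × 10^-3 = 2.068 × 10^-3 mol
n(H2C2O4) in the whole flask = 2.068 × 10^-3 × 100.0/10.00 = 0.02068 mol
mass of H2C2O4 = 0.02068 × 90.03 = 1.862 g

1.862 g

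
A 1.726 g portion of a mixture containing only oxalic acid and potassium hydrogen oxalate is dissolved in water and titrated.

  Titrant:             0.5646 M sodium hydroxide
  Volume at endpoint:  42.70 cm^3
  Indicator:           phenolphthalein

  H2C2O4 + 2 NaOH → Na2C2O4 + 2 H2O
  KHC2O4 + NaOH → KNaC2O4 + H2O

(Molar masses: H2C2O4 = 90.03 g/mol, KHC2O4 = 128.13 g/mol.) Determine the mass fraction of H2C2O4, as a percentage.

42.77 %

n(NaOH) = 0.04270 × 0.5646 = 0.02411 mol
Let x = n(H2C2O4), y = n(KHC2O4).
Titrant: 2x + 1y = 0.02411;  mass: 90.03x + 128.13y = 1.726
Solving, x = 8.200 × 10^-3 mol, y = 7.709 × 10^-3 mol
mass of H2C2O4 = 8.200 × 10^-3 × 90.03 = 0.7382 g
% H2C2O4 = 0.7382 / 1.726 × 100 = 42.77 %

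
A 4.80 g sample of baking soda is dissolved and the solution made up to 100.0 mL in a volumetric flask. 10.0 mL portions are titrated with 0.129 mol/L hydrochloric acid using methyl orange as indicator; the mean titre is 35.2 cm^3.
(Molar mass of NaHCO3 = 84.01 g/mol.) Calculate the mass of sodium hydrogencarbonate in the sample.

3.81 g

NaHCO3 + HCl → NaCl + H2O + CO2
n(HCl) per titration = 0.0352 × 0.129 = 4.54 × 10^-3 mol
n(NaHCO3) in each aliquot = 4.54 × 10^-3 mol (1:1 ratio)
n(NaHCO3) in the whole flask = 4.54 × 10^-3 × 100.0/10.0 = 0.0454 mol
mass of NaHCO3 = 0.0454 × 84.01 = 3.81 g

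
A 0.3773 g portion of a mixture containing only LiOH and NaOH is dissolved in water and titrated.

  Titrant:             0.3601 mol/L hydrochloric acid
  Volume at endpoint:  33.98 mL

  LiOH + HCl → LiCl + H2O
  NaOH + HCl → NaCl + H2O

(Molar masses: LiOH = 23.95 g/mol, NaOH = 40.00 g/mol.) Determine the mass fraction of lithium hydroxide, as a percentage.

n(HCl) = 0.03398 × 0.3601 = 0.01224 mol
Let x = n(LiOH), y = n(NaOH).
Titrant: 1x + 1y = 0.01224;  mass: 23.95x + 40.00y = 0.3773
Solving, x = 6.987 × 10^-3 mol, y = 5.249 × 10^-3 mol
mass of LiOH = 6.987 × 10^-3 × 23.95 = 0.1673 g
% LiOH = 0.1673 / 0.3773 × 100 = 44.35 %

44.35 %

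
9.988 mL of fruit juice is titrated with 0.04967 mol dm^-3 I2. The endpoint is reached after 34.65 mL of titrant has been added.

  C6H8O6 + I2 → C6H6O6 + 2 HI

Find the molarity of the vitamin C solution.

n(I2) = 0.03465 L × 0.04967 mol/L = 1.721 × 10^-3 mol
n(C6H8O6) = 1.721 × 10^-3 mol (1:1 mole ratio)
[C6H8O6] = 1.721 × 10^-3 mol / 0.009988 L = 0.1723 mol/L

0.1723 mol/L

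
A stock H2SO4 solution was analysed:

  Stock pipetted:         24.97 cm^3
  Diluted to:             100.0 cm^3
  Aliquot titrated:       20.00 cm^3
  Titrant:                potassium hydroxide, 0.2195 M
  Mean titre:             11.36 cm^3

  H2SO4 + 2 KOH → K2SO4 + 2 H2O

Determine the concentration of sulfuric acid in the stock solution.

n(KOH) = 0.01136 × 0.2195 = 2.494 × 10^-3 mol
From the 1:2 ratio, n(H2SO4) in the aliquot = 1/2 × 2.494 × 10^-3 = 1.247 × 10^-3 mol
[H2SO4]_dilute = 1.247 × 10^-3 / 0.02000 = 0.06234 mol/L
Dilution factor = 100.0 / 24.97 = 4.005
[H2SO4]_stock = 0.06234 × 4.005 = 0.2497 mol/L

0.2497 M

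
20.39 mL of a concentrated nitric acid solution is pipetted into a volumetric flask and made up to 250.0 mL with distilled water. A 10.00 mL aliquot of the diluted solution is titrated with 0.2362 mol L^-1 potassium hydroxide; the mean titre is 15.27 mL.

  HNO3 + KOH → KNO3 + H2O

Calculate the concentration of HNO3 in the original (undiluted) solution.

n(KOH) = 0.01527 × 0.2362 = 3.607 × 10^-3 mol
n(HNO3) in the aliquot = 3.607 × 10^-3 mol (1:1 ratio)
[HNO3]_dilute = 3.607 × 10^-3 / 0.01000 = 0.3607 mol/L
Dilution factor = 250.0 / 20.39 = 12.26
[HNO3]_stock = 0.3607 × 12.26 = 4.422 mol/L

4.422 mol/L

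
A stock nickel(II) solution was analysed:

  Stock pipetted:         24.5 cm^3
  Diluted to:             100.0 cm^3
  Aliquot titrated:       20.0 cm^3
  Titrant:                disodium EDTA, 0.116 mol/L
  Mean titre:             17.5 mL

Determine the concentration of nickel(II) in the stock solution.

0.414 mol/L

Ni^2+ + EDTA^4- → [Ni(EDTA)]^2-
n(EDTA) = 0.0175 × 0.116 = 2.03 × 10^-3 mol
n(Ni2+) in the aliquot = 2.03 × 10^-3 mol (1:1 ratio)
[Ni2+]_dilute = 2.03 × 10^-3 / 0.0200 = 0.102 mol/L
Dilution factor = 100.0 / 24.5 = 4.082
[Ni2+]_stock = 0.102 × 4.082 = 0.414 mol/L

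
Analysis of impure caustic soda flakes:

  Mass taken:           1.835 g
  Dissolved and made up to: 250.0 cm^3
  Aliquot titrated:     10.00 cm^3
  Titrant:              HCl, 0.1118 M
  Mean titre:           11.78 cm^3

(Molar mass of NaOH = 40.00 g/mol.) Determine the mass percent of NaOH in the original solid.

71.77 %

NaOH + HCl → NaCl + H2O
n(HCl) per titration = 0.01178 × 0.1118 = 1.317 × 10^-3 mol
n(NaOH) in each aliquot = 1.317 × 10^-3 mol (1:1 ratio)
n(NaOH) in the whole flask = 1.317 × 10^-3 × 250.0/10.00 = 0.03293 mol
mass of NaOH = 0.03293 × 40.00 = 1.317 g
% NaOH = 1.317 / 1.835 × 100 = 71.77 %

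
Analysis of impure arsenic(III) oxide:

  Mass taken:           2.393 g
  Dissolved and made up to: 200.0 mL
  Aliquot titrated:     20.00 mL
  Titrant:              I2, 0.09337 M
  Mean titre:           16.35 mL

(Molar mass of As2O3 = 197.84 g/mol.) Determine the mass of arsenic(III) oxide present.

1.510 g

As2O3 + 2 I2 + 2 H2O → As2O5 + 4 HI
n(I2) per titration = 0.01635 × 0.09337 = 1.527 × 10^-3 mol
From the 1:2 ratio, n(As2O3) in each aliquot = 1/2 × 1.527 × 10^-3 = 7.633 × 10^-4 mol
n(As2O3) in the whole flask = 7.633 × 10^-4 × 200.0/20.00 = 7.633 × 10^-3 mol
mass of As2O3 = 7.633 × 10^-3 × 197.84 = 1.510 g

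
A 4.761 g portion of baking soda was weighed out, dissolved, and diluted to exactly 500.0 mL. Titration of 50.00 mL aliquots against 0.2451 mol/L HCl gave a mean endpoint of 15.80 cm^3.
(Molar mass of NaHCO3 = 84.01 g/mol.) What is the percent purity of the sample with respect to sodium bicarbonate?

68.33 %

NaHCO3 + HCl → NaCl + H2O + CO2
n(HCl) per titration = 0.01580 × 0.2451 = 3.873 × 10^-3 mol
n(NaHCO3) in each aliquot = 3.873 × 10^-3 mol (1:1 ratio)
n(NaHCO3) in the whole flask = 3.873 × 10^-3 × 500.0/50.00 = 0.03873 mol
mass of NaHCO3 = 0.03873 × 84.01 = 3.253 g
% NaHCO3 = 3.253 / 4.761 × 100 = 68.33 %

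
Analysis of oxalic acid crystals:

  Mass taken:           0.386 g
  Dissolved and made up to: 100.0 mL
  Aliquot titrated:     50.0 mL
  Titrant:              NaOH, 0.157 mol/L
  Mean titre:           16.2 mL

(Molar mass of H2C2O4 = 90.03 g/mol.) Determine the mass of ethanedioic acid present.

H2C2O4 + 2 NaOH → Na2C2O4 + 2 H2O
n(NaOH) per titration = 0.0162 × 0.157 = 2.54 × 10^-3 mol
From the 1:2 ratio, n(H2C2O4) in each aliquot = 1/2 × 2.54 × 10^-3 = 1.27 × 10^-3 mol
n(H2C2O4) in the whole flask = 1.27 × 10^-3 × 100.0/50.0 = 2.54 × 10^-3 mol
mass of H2C2O4 = 2.54 × 10^-3 × 90.03 = 0.229 g

0.229 g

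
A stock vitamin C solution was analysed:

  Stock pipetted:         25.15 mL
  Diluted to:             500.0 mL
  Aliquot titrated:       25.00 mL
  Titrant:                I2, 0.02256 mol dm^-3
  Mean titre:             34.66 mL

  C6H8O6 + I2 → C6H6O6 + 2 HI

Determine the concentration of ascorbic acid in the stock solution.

n(I2) = 0.03466 × 0.02256 = 7.819 × 10^-4 mol
n(C6H8O6) in the aliquot = 7.819 × 10^-4 mol (1:1 ratio)
[C6H8O6]_dilute = 7.819 × 10^-4 / 0.02500 = 0.03128 mol/L
Dilution factor = 500.0 / 25.15 = 19.88
[C6H8O6]_stock = 0.03128 × 19.88 = 0.6218 mol/L

0.6218 mol/L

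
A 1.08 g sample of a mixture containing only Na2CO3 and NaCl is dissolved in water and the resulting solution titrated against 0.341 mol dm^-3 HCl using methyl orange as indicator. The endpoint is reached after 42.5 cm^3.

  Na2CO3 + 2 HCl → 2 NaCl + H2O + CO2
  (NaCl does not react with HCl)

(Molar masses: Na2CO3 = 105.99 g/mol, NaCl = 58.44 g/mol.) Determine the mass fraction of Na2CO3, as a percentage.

n(HCl) = 0.0425 × 0.341 = 0.0145 mol
Let x = n(Na2CO3), y = n(NaCl).
Titrant: 2x = 0.0145;  mass: 105.99x + 58.44y = 1.08
Solving, x = 7.25 × 10^-3 mol, y = 5.34 × 10^-3 mol
mass of Na2CO3 = 7.25 × 10^-3 × 105.99 = 0.768 g
% Na2CO3 = 0.768 / 1.08 × 100 = 71.1 %

71.1 %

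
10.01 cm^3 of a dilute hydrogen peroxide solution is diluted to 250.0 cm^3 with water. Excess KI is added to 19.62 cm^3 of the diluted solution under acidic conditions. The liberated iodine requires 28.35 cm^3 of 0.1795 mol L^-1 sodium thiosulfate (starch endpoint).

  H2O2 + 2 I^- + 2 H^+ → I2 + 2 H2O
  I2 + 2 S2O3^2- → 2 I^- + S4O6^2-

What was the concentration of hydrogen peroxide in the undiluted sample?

n(S2O3^2-) = 0.02835 × 0.1795 = 5.089 × 10^-3 mol
n(I2) = n(S2O3^2-)/2 = 2.544 × 10^-3 mol
n(H2O2) in the aliquot = 2.544 × 10^-3 mol (1:1 ratio)
[H2O2]_dilute = 2.544 × 10^-3 / 0.01962 = 0.1297 mol/L
[H2O2]_original = 0.1297 × 250.0/10.01 = 3.239 mol/L

3.239 mol/L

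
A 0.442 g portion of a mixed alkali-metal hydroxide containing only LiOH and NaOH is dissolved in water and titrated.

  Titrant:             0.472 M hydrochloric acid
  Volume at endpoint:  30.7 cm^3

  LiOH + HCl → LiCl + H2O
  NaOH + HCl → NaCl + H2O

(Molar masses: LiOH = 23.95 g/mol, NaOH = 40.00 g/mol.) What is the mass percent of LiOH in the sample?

46.5 %

n(HCl) = 0.0307 × 0.472 = 0.0145 mol
Let x = n(LiOH), y = n(NaOH).
Titrant: 1x + 1y = 0.0145;  mass: 23.95x + 40.00y = 0.442
Solving, x = 8.57 × 10^-3 mol, y = 5.92 × 10^-3 mol
mass of LiOH = 8.57 × 10^-3 × 23.95 = 0.205 g
% LiOH = 0.205 / 0.442 × 100 = 46.5 %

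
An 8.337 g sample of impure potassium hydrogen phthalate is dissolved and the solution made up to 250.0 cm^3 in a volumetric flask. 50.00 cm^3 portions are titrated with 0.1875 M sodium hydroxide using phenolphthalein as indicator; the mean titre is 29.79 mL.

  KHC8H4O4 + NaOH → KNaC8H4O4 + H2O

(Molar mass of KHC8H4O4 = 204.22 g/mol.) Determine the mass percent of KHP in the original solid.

n(NaOH) per titration = 0.02979 × 0.1875 = 5.586 × 10^-3 mol
n(KHC8H4O4) in each aliquot = 5.586 × 10^-3 mol (1:1 ratio)
n(KHC8H4O4) in the whole flask = 5.586 × 10^-3 × 250.0/50.00 = 0.02793 mol
mass of KHC8H4O4 = 0.02793 × 204.22 = 5.703 g
% KHC8H4O4 = 5.703 / 8.337 × 100 = 68.41 %

68.41 %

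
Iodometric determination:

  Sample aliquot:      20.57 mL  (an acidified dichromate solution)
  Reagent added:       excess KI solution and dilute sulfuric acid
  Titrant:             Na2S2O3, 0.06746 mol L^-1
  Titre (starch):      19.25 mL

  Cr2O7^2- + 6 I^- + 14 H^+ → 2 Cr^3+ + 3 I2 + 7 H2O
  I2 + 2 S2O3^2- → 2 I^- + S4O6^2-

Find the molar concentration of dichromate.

n(S2O3^2-) = 0.01925 × 0.06746 = 1.299 × 10^-3 mol
n(I2) = n(S2O3^2-)/2 = 6.493 × 10^-4 mol
From the 1:3 ratio, n(Cr2O7^2-) in the aliquot = 1/3 × 6.493 × 10^-4 = 2.164 × 10^-4 mol
[Cr2O7^2-] = 2.164 × 10^-4 / 0.02057 = 0.01052 mol/L

0.01052 mol/L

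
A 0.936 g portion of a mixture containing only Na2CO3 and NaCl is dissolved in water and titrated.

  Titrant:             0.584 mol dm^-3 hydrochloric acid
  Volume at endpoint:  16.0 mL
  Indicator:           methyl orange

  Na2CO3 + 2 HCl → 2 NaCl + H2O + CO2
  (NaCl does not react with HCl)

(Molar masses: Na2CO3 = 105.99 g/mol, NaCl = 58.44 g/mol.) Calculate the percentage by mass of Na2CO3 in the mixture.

n(HCl) = 0.0160 × 0.584 = 9.34 × 10^-3 mol
Let x = n(Na2CO3), y = n(NaCl).
Titrant: 2x = 9.34 × 10^-3;  mass: 105.99x + 58.44y = 0.936
Solving, x = 4.67 × 10^-3 mol, y = 7.54 × 10^-3 mol
mass of Na2CO3 = 4.67 × 10^-3 × 105.99 = 0.495 g
% Na2CO3 = 0.495 / 0.936 × 100 = 52.9 %

52.9 %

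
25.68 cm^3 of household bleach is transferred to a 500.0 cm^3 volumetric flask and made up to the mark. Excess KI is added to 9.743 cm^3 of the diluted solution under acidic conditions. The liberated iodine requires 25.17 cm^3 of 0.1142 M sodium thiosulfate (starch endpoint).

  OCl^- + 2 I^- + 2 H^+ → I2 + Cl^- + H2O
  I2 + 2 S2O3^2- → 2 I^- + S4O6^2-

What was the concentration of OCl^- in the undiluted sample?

2.872 M

n(S2O3^2-) = 0.02517 × 0.1142 = 2.874 × 10^-3 mol
n(I2) = n(S2O3^2-)/2 = 1.437 × 10^-3 mol
n(OCl^-) in the aliquot = 1.437 × 10^-3 mol (1:1 ratio)
[OCl^-]_dilute = 1.437 × 10^-3 / 0.009743 = 0.1475 mol/L
[OCl^-]_original = 0.1475 × 500.0/25.68 = 2.872 mol/L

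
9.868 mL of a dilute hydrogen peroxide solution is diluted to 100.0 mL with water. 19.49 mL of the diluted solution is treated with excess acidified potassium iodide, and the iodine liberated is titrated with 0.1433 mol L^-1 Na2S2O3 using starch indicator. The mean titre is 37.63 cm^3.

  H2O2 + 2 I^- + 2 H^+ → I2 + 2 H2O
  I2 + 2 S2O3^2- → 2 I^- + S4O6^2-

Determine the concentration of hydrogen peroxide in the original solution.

n(S2O3^2-) = 0.03763 × 0.1433 = 5.392 × 10^-3 mol
n(I2) = n(S2O3^2-)/2 = 2.696 × 10^-3 mol
n(H2O2) in the aliquot = 2.696 × 10^-3 mol (1:1 ratio)
[H2O2]_dilute = 2.696 × 10^-3 / 0.01949 = 0.1383 mol/L
[H2O2]_original = 0.1383 × 100.0/9.868 = 1.402 mol/L

1.402 mol/L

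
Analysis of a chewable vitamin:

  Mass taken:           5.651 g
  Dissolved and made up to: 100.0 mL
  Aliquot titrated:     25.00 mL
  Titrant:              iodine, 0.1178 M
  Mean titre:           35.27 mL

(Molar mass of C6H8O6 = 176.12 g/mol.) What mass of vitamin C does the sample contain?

C6H8O6 + I2 → C6H6O6 + 2 HI
n(I2) per titration = 0.03527 × 0.1178 = 4.155 × 10^-3 mol
n(C6H8O6) in each aliquot = 4.155 × 10^-3 mol (1:1 ratio)
n(C6H8O6) in the whole flask = 4.155 × 10^-3 × 100.0/25.00 = 0.01662 mol
mass of C6H8O6 = 0.01662 × 176.12 = 2.927 g

2.927 g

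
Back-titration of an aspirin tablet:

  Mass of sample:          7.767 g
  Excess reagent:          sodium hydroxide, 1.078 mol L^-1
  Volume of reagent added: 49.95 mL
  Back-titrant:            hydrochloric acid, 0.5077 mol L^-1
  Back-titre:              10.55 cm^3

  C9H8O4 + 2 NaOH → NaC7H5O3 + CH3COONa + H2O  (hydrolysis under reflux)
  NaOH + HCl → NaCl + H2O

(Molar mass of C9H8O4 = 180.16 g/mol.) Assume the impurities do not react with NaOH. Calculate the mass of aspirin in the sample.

n(NaOH) added = 0.04995 × 1.078 = 0.05385 mol
n(HCl) used in back-titration = 0.01055 × 0.5077 = 5.356 × 10^-3 mol
n(NaOH) left over = 5.356 × 10^-3 mol (1:1 ratio)
n(NaOH) consumed by analyte = 0.05385 − 5.356 × 10^-3 = 0.04849 mol
From the 1:2 ratio, n(C9H8O4) = 1/2 × 0.04849 = 0.02424 mol
mass of C9H8O4 = 0.02424 × 180.16 = 4.368 g

4.368 g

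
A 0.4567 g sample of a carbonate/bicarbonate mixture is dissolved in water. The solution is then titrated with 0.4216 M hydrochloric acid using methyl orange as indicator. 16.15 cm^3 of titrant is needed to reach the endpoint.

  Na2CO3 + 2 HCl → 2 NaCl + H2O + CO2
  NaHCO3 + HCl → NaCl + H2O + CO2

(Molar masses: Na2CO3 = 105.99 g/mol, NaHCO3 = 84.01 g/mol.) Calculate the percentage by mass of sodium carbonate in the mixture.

n(HCl) = 0.01615 × 0.4216 = 6.809 × 10^-3 mol
Let x = n(Na2CO3), y = n(NaHCO3).
Titrant: 2x + 1y = 6.809 × 10^-3;  mass: 105.99x + 84.01y = 0.4567
Solving, x = 1.859 × 10^-3 mol, y = 3.091 × 10^-3 mol
mass of Na2CO3 = 1.859 × 10^-3 × 105.99 = 0.1970 g
% Na2CO3 = 0.1970 / 0.4567 × 100 = 43.14 %

43.14 %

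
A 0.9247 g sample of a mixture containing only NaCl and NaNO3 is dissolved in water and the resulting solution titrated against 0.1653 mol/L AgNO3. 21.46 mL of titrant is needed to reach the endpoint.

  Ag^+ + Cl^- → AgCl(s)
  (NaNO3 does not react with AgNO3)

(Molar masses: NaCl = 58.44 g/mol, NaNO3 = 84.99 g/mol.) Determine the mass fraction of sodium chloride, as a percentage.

22.42 %

n(AgNO3) = 0.02146 × 0.1653 = 3.547 × 10^-3 mol
Let x = n(NaCl), y = n(NaNO3).
Titrant: 1x = 3.547 × 10^-3;  mass: 58.44x + 84.99y = 0.9247
Solving, x = 3.547 × 10^-3 mol, y = 8.441 × 10^-3 mol
mass of NaCl = 3.547 × 10^-3 × 58.44 = 0.2073 g
% NaCl = 0.2073 / 0.9247 × 100 = 22.42 %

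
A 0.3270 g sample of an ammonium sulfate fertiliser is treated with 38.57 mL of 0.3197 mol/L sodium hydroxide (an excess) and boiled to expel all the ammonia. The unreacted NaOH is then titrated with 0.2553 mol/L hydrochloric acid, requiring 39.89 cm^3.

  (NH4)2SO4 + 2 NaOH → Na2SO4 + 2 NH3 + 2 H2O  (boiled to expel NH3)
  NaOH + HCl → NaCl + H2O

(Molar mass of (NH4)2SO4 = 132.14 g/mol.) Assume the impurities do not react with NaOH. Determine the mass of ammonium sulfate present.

n(NaOH) added = 0.03857 × 0.3197 = 0.01233 mol
n(HCl) used in back-titration = 0.03989 × 0.2553 = 0.01018 mol
n(NaOH) left over = 0.01018 mol (1:1 ratio)
n(NaOH) consumed by analyte = 0.01233 − 0.01018 = 2.147 × 10^-3 mol
From the 1:2 ratio, n((NH4)2SO4) = 1/2 × 2.147 × 10^-3 = 1.073 × 10^-3 mol
mass of (NH4)2SO4 = 1.073 × 10^-3 × 132.14 = 0.1418 g

0.1418 g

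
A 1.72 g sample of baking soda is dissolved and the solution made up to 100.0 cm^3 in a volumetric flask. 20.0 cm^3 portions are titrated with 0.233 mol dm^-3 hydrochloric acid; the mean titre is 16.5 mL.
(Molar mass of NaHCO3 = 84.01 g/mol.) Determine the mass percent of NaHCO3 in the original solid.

93.9 %

NaHCO3 + HCl → NaCl + H2O + CO2
n(HCl) per titration = 0.0165 × 0.233 = 3.84 × 10^-3 mol
n(NaHCO3) in each aliquot = 3.84 × 10^-3 mol (1:1 ratio)
n(NaHCO3) in the whole flask = 3.84 × 10^-3 × 100.0/20.0 = 0.0192 mol
mass of NaHCO3 = 0.0192 × 84.01 = 1.61 g
% NaHCO3 = 1.61 / 1.72 × 100 = 93.9 %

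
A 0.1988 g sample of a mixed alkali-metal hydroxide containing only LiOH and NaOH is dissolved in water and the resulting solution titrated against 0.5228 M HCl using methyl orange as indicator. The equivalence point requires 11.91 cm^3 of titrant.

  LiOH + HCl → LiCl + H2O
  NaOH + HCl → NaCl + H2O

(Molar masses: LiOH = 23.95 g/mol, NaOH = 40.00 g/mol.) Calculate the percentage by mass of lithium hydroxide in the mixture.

n(HCl) = 0.01191 × 0.5228 = 6.227 × 10^-3 mol
Let x = n(LiOH), y = n(NaOH).
Titrant: 1x + 1y = 6.227 × 10^-3;  mass: 23.95x + 40.00y = 0.1988
Solving, x = 3.132 × 10^-3 mol, y = 3.095 × 10^-3 mol
mass of LiOH = 3.132 × 10^-3 × 23.95 = 0.07500 g
% LiOH = 0.07500 / 0.1988 × 100 = 37.73 %

37.73 %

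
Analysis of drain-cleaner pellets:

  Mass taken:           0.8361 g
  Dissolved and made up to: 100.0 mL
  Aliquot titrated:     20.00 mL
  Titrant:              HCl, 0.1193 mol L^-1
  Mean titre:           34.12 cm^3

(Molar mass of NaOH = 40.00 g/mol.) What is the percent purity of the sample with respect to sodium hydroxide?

97.37 %

NaOH + HCl → NaCl + H2O
n(HCl) per titration = 0.03412 × 0.1193 = 4.071 × 10^-3 mol
n(NaOH) in each aliquot = 4.071 × 10^-3 mol (1:1 ratio)
n(NaOH) in the whole flask = 4.071 × 10^-3 × 100.0/20.00 = 0.02035 mol
mass of NaOH = 0.02035 × 40.00 = 0.8141 g
% NaOH = 0.8141 / 0.8361 × 100 = 97.37 %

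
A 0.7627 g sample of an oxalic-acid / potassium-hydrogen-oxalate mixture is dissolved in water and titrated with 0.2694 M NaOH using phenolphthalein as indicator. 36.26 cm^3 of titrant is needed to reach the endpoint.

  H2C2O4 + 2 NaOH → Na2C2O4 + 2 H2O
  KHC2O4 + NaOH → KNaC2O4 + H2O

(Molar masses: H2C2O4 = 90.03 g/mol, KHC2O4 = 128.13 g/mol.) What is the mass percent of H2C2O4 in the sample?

34.72 %

n(NaOH) = 0.03626 × 0.2694 = 9.768 × 10^-3 mol
Let x = n(H2C2O4), y = n(KHC2O4).
Titrant: 2x + 1y = 9.768 × 10^-3;  mass: 90.03x + 128.13y = 0.7627
Solving, x = 2.941 × 10^-3 mol, y = 3.886 × 10^-3 mol
mass of H2C2O4 = 2.941 × 10^-3 × 90.03 = 0.2648 g
% H2C2O4 = 0.2648 / 0.7627 × 100 = 34.72 %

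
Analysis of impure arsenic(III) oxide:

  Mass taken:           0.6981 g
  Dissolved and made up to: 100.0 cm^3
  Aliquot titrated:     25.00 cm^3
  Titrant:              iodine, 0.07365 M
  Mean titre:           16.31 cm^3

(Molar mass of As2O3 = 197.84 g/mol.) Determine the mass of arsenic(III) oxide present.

As2O3 + 2 I2 + 2 H2O → As2O5 + 4 HI
n(I2) per titration = 0.01631 × 0.07365 = 1.201 × 10^-3 mol
From the 1:2 ratio, n(As2O3) in each aliquot = 1/2 × 1.201 × 10^-3 = 6.006 × 10^-4 mol
n(As2O3) in the whole flask = 6.006 × 10^-4 × 100.0/25.00 = 2.402 × 10^-3 mol
mass of As2O3 = 2.402 × 10^-3 × 197.84 = 0.4753 g

0.4753 g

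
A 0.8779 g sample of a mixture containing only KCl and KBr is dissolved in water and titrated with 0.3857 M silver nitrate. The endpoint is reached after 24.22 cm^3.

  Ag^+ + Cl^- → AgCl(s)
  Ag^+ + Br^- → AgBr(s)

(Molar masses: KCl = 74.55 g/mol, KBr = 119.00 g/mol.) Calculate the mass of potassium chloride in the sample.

n(AgNO3) = 0.02422 × 0.3857 = 9.342 × 10^-3 mol
Let x = n(KCl), y = n(KBr).
Titrant: 1x + 1y = 9.342 × 10^-3;  mass: 74.55x + 119.00y = 0.8779
Solving, x = 5.259 × 10^-3 mol, y = 4.083 × 10^-3 mol
mass of KCl = 5.259 × 10^-3 × 74.55 = 0.3920 g

0.3920 g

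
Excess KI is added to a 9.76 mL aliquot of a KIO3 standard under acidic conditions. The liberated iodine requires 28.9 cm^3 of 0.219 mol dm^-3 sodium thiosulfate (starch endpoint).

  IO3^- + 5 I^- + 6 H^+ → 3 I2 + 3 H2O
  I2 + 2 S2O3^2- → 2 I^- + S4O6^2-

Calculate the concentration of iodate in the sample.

n(S2O3^2-) = 0.0289 × 0.219 = 6.33 × 10^-3 mol
n(I2) = n(S2O3^2-)/2 = 3.16 × 10^-3 mol
From the 1:3 ratio, n(IO3^-) in the aliquot = 1/3 × 3.16 × 10^-3 = 1.05 × 10^-3 mol
[IO3^-] = 1.05 × 10^-3 / 0.00976 = 0.108 mol/L

0.108 mol/L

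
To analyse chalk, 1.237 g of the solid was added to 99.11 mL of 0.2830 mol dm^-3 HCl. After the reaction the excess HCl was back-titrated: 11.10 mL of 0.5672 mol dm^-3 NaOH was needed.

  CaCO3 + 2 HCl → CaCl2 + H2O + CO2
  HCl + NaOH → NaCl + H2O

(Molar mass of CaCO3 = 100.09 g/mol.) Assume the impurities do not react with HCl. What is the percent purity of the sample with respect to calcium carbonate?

n(HCl) added = 0.09911 × 0.2830 = 0.02805 mol
n(NaOH) used in back-titration = 0.01110 × 0.5672 = 6.296 × 10^-3 mol
n(HCl) left over = 6.296 × 10^-3 mol (1:1 ratio)
n(HCl) consumed by analyte = 0.02805 − 6.296 × 10^-3 = 0.02175 mol
From the 1:2 ratio, n(CaCO3) = 1/2 × 0.02175 = 0.01088 mol
mass of CaCO3 = 0.01088 × 100.09 = 1.089 g
% CaCO3 = 1.089 / 1.237 × 100 = 88.00 %

88.00 %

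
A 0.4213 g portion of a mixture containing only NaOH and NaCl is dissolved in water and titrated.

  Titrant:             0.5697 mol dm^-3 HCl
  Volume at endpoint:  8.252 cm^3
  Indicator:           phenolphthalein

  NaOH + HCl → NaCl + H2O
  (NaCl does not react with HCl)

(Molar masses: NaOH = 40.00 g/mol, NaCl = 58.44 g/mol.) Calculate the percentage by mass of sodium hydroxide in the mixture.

n(HCl) = 0.008252 × 0.5697 = 4.701 × 10^-3 mol
Let x = n(NaOH), y = n(NaCl).
Titrant: 1x = 4.701 × 10^-3;  mass: 40.00x + 58.44y = 0.4213
Solving, x = 4.701 × 10^-3 mol, y = 3.991 × 10^-3 mol
mass of NaOH = 4.701 × 10^-3 × 40.00 = 0.1880 g
% NaOH = 0.1880 / 0.4213 × 100 = 44.63 %

44.63 %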